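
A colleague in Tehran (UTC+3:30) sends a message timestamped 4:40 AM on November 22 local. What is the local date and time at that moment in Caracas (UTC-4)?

Caracas is 7:30 behind Tehran.
Shift by the zone difference: 4:40 AM − 7:30 = 9:10 PM on Nov 21 in Caracas.

9:10 PM on Nov 21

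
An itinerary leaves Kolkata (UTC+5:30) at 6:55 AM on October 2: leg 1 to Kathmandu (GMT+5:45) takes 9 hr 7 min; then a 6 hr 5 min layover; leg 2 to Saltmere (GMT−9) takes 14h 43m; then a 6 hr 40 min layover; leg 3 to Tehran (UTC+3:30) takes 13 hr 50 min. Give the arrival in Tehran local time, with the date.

Convert departure to UTC: 6:55 AM − 5:30 = 1:25 AM UTC on Oct 2.
Add 9 hours and 7 minutes leg 1 → 10:32 AM UTC.
Add 6 hours and 5 minutes layover in Kathmandu → 4:37 PM UTC.
Add 14 hours 43 minutes leg 2 → 7:20 AM UTC (Oct 3).
Add 6 hours 40 minutes layover in Saltmere → 2:00 PM UTC.
Add 13 hours 50 minutes leg 3 → 3:50 AM UTC (Oct 4).
Tehran is UTC+3:30, so local arrival = 3:50 AM + 3:30 = 7:20 AM on Oct 4.

7:20 AM on Oct 4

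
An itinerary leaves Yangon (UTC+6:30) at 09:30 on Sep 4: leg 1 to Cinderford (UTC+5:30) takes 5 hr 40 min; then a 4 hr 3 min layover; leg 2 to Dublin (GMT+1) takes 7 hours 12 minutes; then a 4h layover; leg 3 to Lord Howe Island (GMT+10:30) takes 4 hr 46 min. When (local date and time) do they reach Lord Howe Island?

Convert departure to UTC: 09:30 − 6:30 = 03:00 UTC on Sep 4.
Add 5 hours 40 minutes leg 1 → 08:40 UTC.
Add 4 hours and 3 minutes layover in Cinderford → 12:43 UTC.
Add 7 hours and 12 minutes leg 2 → 19:55 UTC.
Add 4 hours layover in Dublin → 23:55 UTC.
Add 4 hours and 46 minutes leg 3 → 04:41 UTC (Sep 5).
Lord Howe Island is UTC+10:30, so local arrival = 04:41 + 10:30 = 15:11 on Sep 5.

15:11 on September 5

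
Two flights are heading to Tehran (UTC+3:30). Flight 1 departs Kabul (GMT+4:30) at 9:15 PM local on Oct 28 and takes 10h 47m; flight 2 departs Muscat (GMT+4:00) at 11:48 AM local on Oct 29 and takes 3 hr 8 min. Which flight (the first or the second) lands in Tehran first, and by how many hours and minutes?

the first, by 7 hours 24 minutes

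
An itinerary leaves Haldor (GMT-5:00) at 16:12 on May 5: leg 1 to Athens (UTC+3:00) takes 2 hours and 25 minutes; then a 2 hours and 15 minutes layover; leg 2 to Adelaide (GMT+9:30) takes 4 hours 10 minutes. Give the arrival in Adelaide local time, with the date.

15:32 on May 6

Convert departure to UTC: 16:12 + 5:00 = 21:12 UTC on May 5.
Add 2 hours 25 minutes leg 1 → 23:37 UTC.
Add 2 hours 15 minutes layover in Athens → 01:52 UTC (May 6).
Add 4 hours 10 minutes leg 2 → 06:02 UTC.
Adelaide is UTC+9:30, so local arrival = 06:02 + 9:30 = 15:32 on May 6.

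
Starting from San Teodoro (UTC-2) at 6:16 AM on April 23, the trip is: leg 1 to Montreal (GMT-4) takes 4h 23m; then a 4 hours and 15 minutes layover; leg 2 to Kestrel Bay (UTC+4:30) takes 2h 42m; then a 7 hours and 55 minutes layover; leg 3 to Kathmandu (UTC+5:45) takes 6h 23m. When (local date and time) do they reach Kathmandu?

Convert departure to UTC: 6:16 AM + 2:00 = 8:16 AM UTC on Apr 23.
Add 4 hours and 23 minutes leg 1 → 12:39 PM UTC.
Add 4 hours 15 minutes layover in Montreal → 4:54 PM UTC.
Add 2 hours 42 minutes leg 2 → 7:36 PM UTC.
Add 7 hours and 55 minutes layover in Kestrel Bay → 3:31 AM UTC (Apr 24).
Add 6 hours 23 minutes leg 3 → 9:54 AM UTC.
Kathmandu is UTC+5:45, so local arrival = 9:54 AM + 5:45 = 3:39 PM on Apr 24.

3:39 PM on April 24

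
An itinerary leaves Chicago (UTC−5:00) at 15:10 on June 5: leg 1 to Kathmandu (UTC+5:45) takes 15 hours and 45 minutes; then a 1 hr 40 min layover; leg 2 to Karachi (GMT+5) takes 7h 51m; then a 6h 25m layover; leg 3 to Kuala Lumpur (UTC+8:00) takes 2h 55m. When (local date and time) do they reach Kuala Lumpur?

14:46 on Jun 7

Convert departure to UTC: 15:10 + 5:00 = 20:10 UTC on Jun 5.
Add 15 hours 45 minutes leg 1 → 11:55 UTC (Jun 6).
Add 1 hour and 40 minutes layover in Kathmandu → 13:35 UTC.
Add 7 hours and 51 minutes leg 2 → 21:26 UTC.
Add 6 hours and 25 minutes layover in Karachi → 03:51 UTC (Jun 7).
Add 2 hours and 55 minutes leg 3 → 06:46 UTC.
Kuala Lumpur is UTC+8:00, so local arrival = 06:46 + 8:00 = 14:46 on Jun 7.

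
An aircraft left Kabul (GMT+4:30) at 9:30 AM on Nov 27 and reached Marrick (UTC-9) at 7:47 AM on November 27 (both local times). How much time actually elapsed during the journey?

Marrick is 13:30 behind Kabul.
Clock-face elapsed time (ignoring zones) is −1 hour 43 minutes.
Actual elapsed = −1 hour 43 minutes + 13:30 = 11 hours 47 minutes.

11 hours 47 minutes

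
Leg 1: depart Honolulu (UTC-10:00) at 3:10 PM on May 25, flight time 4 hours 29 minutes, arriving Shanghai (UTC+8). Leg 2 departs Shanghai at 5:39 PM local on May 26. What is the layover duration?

Convert departure to UTC: 3:10 PM + 10:00 = 1:10 AM UTC on May 26.
Add 4 hours 29 minutes flight time → 5:39 AM UTC.
Shanghai is UTC+8:00, so local arrival = 5:39 AM + 8:00 = 1:39 PM on May 26.
Layover = 5:39 PM − 1:39 PM = 4 hours.

4 hours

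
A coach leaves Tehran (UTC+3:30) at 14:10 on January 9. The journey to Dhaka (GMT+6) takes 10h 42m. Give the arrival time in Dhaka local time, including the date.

03:22 on Jan 10

Dhaka is 2:30 ahead of Tehran.
After 10 hours 42 minutes it is 00:52 (Jan 10) in Tehran.
Shift by the zone difference: 00:52 + 2:30 = 03:22 on Jan 10 in Dhaka.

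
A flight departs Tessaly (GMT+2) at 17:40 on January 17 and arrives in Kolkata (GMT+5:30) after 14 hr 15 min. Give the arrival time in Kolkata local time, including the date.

11:25 on January 18

Convert departure to UTC: 17:40 − 2:00 = 15:40 UTC on Jan 17.
Add 14 hours and 15 minutes travel time → 05:55 UTC (Jan 18).
Kolkata is UTC+5:30, so local arrival = 05:55 + 5:30 = 11:25 on Jan 18.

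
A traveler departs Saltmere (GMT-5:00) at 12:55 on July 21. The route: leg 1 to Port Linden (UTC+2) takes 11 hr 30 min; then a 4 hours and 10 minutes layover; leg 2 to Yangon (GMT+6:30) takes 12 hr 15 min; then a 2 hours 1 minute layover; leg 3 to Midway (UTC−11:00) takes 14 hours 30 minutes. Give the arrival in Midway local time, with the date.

03:21 on July 23

Convert departure to UTC: 12:55 + 5:00 = 17:55 UTC on Jul 21.
Add 11 hours 30 minutes leg 1 → 05:25 UTC (Jul 22).
Add 4 hours 10 minutes layover in Port Linden → 09:35 UTC.
Add 12 hours 15 minutes leg 2 → 21:50 UTC.
Add 2 hours 1 minute layover in Yangon → 23:51 UTC.
Add 14 hours 30 minutes leg 3 → 14:21 UTC (Jul 23).
Midway is UTC−11:00, so local arrival = 14:21 − 11:00 = 03:21 on Jul 23.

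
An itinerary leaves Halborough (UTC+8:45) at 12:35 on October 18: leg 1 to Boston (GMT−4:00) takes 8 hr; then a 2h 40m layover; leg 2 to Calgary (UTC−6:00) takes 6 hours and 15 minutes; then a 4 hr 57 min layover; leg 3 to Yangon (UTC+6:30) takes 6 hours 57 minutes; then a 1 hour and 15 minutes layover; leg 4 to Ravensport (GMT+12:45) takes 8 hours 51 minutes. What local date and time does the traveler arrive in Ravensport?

07:30 on Oct 20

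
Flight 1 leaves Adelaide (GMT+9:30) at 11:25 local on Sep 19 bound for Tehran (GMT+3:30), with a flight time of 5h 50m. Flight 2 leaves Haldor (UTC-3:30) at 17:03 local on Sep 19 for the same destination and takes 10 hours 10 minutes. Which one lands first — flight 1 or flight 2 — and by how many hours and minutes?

Flight 1 in UTC: 11:25 − 9:30 = 01:55 on Sep 19.
+5 hours 50 minutes → arrive 07:45 UTC on Sep 19.
Flight 2 in UTC: 17:03 + 3:30 = 20:33 on Sep 19.
+10 hours 10 minutes → arrive 06:43 UTC on Sep 20.
Flight 1 lands earlier by 22 hours 58 minutes.

the first, by 22 hours 58 minutes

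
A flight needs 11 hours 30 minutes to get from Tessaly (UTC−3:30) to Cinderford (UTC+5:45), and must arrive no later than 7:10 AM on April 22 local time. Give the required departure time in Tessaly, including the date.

Target arrival in UTC: 7:10 AM − 5:45 = 1:25 AM on Apr 22.
Subtract 11 hours and 30 minutes → departure 1:55 PM UTC on Apr 21.
Tessaly is UTC−3:30: 1:55 PM − 3:30 = 10:25 AM on Apr 21.

10:25 AM on Apr 21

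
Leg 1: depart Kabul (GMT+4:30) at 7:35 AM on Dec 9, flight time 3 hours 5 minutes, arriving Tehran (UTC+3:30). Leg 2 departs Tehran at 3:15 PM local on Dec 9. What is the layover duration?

5 hours 35 minutes

Convert departure to UTC: 7:35 AM − 4:30 = 3:05 AM UTC on Dec 9.
Add 3 hours and 5 minutes flight time → 6:10 AM UTC.
Tehran is UTC+3:30, so local arrival = 6:10 AM + 3:30 = 9:40 AM on Dec 9.
Layover = 3:15 PM − 9:40 AM = 5 hours 35 minutes.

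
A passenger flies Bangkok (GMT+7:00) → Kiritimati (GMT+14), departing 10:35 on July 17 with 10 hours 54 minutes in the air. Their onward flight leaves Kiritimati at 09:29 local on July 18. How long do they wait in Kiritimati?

Convert departure to UTC: 10:35 − 7:00 = 03:35 UTC on Jul 17.
Add 10 hours 54 minutes flight time → 14:29 UTC.
Kiritimati is UTC+14:00, so local arrival = 14:29 + 14:00 = 04:29 on Jul 18.
Layover = 09:29 − 04:29 = 5 hours.

5 hours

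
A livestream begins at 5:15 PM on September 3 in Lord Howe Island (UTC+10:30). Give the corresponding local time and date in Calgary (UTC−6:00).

12:45 AM on September 3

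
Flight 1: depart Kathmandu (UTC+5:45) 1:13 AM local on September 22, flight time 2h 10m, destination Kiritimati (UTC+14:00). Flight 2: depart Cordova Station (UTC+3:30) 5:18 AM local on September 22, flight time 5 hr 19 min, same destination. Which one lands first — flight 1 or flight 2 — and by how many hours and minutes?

Flight 1 in UTC: 1:13 AM − 5:45 = 7:28 PM on Sep 21.
+2 hours 10 minutes → arrive 9:38 PM UTC on Sep 21.
Flight 2 in UTC: 5:18 AM − 3:30 = 1:48 AM on Sep 22.
+5 hours and 19 minutes → arrive 7:07 AM UTC on Sep 22.
Flight 1 lands earlier by 9 hours 29 minutes.

the first, by 9 hours 29 minutes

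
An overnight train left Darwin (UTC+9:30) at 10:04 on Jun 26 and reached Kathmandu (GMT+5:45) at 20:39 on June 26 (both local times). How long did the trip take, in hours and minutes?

14 hours 20 minutes

Departure in UTC: 10:04 − 9:30 = 00:34 on Jun 26.
Arrival in UTC: 20:39 − 5:45 = 14:54 on Jun 26.
Elapsed = 14:54 − 00:34 = 14 hours 20 minutes.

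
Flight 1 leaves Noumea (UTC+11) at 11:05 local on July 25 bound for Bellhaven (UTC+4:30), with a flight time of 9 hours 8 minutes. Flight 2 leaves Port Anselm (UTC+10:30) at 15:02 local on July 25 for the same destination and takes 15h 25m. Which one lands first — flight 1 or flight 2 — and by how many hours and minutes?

the first, by 10 hours 44 minutes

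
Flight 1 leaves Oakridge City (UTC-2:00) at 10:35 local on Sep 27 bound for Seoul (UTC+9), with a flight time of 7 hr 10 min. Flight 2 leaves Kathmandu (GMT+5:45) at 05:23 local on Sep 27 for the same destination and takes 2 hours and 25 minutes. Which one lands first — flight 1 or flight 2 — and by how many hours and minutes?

the second, by 17 hours 42 minutes

Flight 1 in UTC: 10:35 + 2:00 = 12:35 on Sep 27.
+7 hours 10 minutes → arrive 19:45 UTC on Sep 27.
Flight 2 in UTC: 05:23 − 5:45 = 23:38 on Sep 26.
+2 hours 25 minutes → arrive 02:03 UTC on Sep 27.
Flight 2 lands earlier by 17 hours 42 minutes.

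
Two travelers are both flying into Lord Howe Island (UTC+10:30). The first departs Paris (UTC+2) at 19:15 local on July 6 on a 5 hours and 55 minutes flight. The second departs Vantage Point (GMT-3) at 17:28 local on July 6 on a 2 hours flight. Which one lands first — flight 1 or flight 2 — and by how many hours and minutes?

Flight 1 in UTC: 19:15 − 2:00 = 17:15 on Jul 6.
+5 hours and 55 minutes → arrive 23:10 UTC on Jul 6.
Flight 2 in UTC: 17:28 + 3:00 = 20:28 on Jul 6.
+2 hours → arrive 22:28 UTC on Jul 6.
Flight 2 lands earlier by 42 minutes.

the second, by 42 minutes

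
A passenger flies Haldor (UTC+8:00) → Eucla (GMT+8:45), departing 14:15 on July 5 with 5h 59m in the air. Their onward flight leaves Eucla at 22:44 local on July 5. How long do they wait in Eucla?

1 hour 45 minutes

Convert departure to UTC: 14:15 − 8:00 = 06:15 UTC on Jul 5.
Add 5 hours 59 minutes flight time → 12:14 UTC.
Eucla is UTC+8:45, so local arrival = 12:14 + 8:45 = 20:59 on Jul 5.
Layover = 22:44 − 20:59 = 1 hour 45 minutes.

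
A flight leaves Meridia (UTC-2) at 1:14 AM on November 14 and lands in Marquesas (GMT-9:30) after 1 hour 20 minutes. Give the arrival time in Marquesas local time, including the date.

7:04 PM on November 13

Convert departure to UTC: 1:14 AM + 2:00 = 3:14 AM UTC on Nov 14.
Add 1 hour and 20 minutes travel time → 4:34 AM UTC.
Marquesas is UTC−9:30, so local arrival = 4:34 AM − 9:30 = 7:04 PM on Nov 13.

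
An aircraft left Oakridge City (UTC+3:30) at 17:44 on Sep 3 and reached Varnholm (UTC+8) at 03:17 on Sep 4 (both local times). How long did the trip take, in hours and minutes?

Departure in UTC: 17:44 − 3:30 = 14:14 on Sep 3.
Arrival in UTC: 03:17 − 8:00 = 19:17 on Sep 3.
Elapsed = 19:17 − 14:14 = 5 hours 3 minutes.

5 hours 3 minutes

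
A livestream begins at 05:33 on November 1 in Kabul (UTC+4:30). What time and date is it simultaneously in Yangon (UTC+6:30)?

07:33 on Nov 1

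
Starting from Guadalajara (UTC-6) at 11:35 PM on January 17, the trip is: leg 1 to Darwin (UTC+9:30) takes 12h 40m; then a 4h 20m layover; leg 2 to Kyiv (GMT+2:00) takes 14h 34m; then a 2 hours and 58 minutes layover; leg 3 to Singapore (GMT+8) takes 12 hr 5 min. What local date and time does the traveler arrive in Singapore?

Convert departure to UTC: 11:35 PM + 6:00 = 5:35 AM UTC on Jan 18.
Add 12 hours 40 minutes leg 1 → 6:15 PM UTC.
Add 4 hours 20 minutes layover in Darwin → 10:35 PM UTC.
Add 14 hours and 34 minutes leg 2 → 1:09 PM UTC (Jan 19).
Add 2 hours 58 minutes layover in Kyiv → 4:07 PM UTC.
Add 12 hours 5 minutes leg 3 → 4:12 AM UTC (Jan 20).
Singapore is UTC+8:00, so local arrival = 4:12 AM + 8:00 = 12:12 PM on Jan 20.

12:12 PM on January 20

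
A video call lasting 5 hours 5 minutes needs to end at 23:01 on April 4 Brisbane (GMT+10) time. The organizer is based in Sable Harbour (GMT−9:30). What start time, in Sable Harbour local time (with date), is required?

22:26 on April 3

Target end time in UTC: 23:01 − 10:00 = 13:01 on Apr 4.
Subtract 5 hours 5 minutes → start 07:56 UTC on Apr 4.
Sable Harbour is UTC−9:30: 07:56 − 9:30 = 22:26 on Apr 3.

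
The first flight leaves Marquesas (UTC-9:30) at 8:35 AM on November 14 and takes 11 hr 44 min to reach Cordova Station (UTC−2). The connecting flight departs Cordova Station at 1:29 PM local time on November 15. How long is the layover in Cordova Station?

Convert departure to UTC: 8:35 AM + 9:30 = 6:05 PM UTC on Nov 14.
Add 11 hours and 44 minutes flight time → 5:49 AM UTC (Nov 15).
Cordova Station is UTC−2:00, so local arrival = 5:49 AM − 2:00 = 3:49 AM on Nov 15.
Layover = 1:29 PM − 3:49 AM = 9 hours 40 minutes.

9 hours 40 minutes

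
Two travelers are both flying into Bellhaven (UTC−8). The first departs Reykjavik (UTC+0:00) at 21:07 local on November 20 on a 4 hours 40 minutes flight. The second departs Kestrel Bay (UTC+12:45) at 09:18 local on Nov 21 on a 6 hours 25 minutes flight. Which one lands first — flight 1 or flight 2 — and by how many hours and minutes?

Flight 1 departs at 21:07 UTC (Nov 20).
+4 hours 40 minutes → arrive 01:47 UTC on Nov 21.
Flight 2 in UTC: 09:18 − 12:45 = 20:33 on Nov 20.
+6 hours and 25 minutes → arrive 02:58 UTC on Nov 21.
Flight 1 lands earlier by 1 hour 11 minutes.

the first, by 1 hour 11 minutes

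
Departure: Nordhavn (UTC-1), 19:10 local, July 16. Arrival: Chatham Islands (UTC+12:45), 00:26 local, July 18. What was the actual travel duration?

15 hours 31 minutes

Chatham Islands is 13:45 ahead of Nordhavn.
Clock-face elapsed time (ignoring zones) is 29 hours 16 minutes.
Actual elapsed = 29 hours 16 minutes − 13:45 = 15 hours 31 minutes.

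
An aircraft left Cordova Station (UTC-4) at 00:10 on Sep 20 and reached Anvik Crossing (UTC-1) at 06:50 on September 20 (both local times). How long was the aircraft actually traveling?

Departure in UTC: 00:10 + 4:00 = 04:10 on Sep 20.
Arrival in UTC: 06:50 + 1:00 = 07:50 on Sep 20.
Elapsed = 07:50 − 04:10 = 3 hours 40 minutes.

3 hours 40 minutes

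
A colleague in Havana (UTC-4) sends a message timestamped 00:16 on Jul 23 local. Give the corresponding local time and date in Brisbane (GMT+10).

In UTC: 00:16 + 4:00 = 04:16 on Jul 23.
Brisbane is UTC+10:00: 04:16 + 10:00 = 14:16 on Jul 23.

14:16 on Jul 23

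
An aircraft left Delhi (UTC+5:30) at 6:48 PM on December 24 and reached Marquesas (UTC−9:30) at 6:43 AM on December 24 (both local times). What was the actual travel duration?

2 hours 55 minutes

Departure in UTC: 6:48 PM − 5:30 = 1:18 PM on Dec 24.
Arrival in UTC: 6:43 AM + 9:30 = 4:13 PM on Dec 24.
Elapsed = 4:13 PM − 1:18 PM = 2 hours 55 minutes.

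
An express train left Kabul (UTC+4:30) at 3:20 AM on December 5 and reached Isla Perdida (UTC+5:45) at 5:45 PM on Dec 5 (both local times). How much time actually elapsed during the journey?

Isla Perdida is 1:15 ahead of Kabul.
Clock-face elapsed time (ignoring zones) is 14 hours 25 minutes.
Actual elapsed = 14 hours 25 minutes − 1:15 = 13 hours 10 minutes.

13 hours 10 minutes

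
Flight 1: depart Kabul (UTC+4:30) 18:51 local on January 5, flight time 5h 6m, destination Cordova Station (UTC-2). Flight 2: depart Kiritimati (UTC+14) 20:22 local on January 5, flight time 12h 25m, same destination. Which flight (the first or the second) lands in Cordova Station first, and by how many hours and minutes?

Flight 1 in UTC: 18:51 − 4:30 = 14:21 on Jan 5.
+5 hours 6 minutes → arrive 19:27 UTC on Jan 5.
Flight 2 in UTC: 20:22 − 14:00 = 06:22 on Jan 5.
+12 hours 25 minutes → arrive 18:47 UTC on Jan 5.
Flight 2 lands earlier by 40 minutes.

the second, by 40 minutes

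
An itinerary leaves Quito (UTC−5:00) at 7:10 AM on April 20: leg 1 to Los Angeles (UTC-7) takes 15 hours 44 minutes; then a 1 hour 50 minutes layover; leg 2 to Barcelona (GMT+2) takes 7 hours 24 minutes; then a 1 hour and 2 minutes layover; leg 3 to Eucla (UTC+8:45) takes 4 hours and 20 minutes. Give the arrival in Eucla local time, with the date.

3:15 AM on April 22

Convert departure to UTC: 7:10 AM + 5:00 = 12:10 PM UTC on Apr 20.
Add 15 hours 44 minutes leg 1 → 3:54 AM UTC (Apr 21).
Add 1 hour 50 minutes layover in Los Angeles → 5:44 AM UTC.
Add 7 hours and 24 minutes leg 2 → 1:08 PM UTC.
Add 1 hour 2 minutes layover in Barcelona → 2:10 PM UTC.
Add 4 hours and 20 minutes leg 3 → 6:30 PM UTC.
Eucla is UTC+8:45, so local arrival = 6:30 PM + 8:45 = 3:15 AM on Apr 22.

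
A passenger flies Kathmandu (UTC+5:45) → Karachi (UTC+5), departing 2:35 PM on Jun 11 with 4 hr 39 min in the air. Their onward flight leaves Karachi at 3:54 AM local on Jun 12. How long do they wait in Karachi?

Convert departure to UTC: 2:35 PM − 5:45 = 8:50 AM UTC on Jun 11.
Add 4 hours 39 minutes flight time → 1:29 PM UTC.
Karachi is UTC+5:00, so local arrival = 1:29 PM + 5:00 = 6:29 PM on Jun 11.
Layover = 3:54 AM − 6:29 PM (+1 day) = 9 hours 25 minutes.

9 hours 25 minutes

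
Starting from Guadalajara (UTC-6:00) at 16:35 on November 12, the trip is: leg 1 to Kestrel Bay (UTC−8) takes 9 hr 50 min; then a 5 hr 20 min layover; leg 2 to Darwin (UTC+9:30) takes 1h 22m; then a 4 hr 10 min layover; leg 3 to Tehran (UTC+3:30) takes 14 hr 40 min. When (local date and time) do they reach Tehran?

Convert departure to UTC: 16:35 + 6:00 = 22:35 UTC on Nov 12.
Add 9 hours and 50 minutes leg 1 → 08:25 UTC (Nov 13).
Add 5 hours 20 minutes layover in Kestrel Bay → 13:45 UTC.
Add 1 hour and 22 minutes leg 2 → 15:07 UTC.
Add 4 hours and 10 minutes layover in Darwin → 19:17 UTC.
Add 14 hours and 40 minutes leg 3 → 09:57 UTC (Nov 14).
Tehran is UTC+3:30, so local arrival = 09:57 + 3:30 = 13:27 on Nov 14.

13:27 on November 14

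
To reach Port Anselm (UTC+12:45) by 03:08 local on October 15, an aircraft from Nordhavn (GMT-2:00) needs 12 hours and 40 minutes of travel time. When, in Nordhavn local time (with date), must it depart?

Target arrival in UTC: 03:08 − 12:45 = 14:23 on Oct 14.
Subtract 12 hours and 40 minutes → departure 01:43 UTC on Oct 14.
Nordhavn is UTC−2:00: 01:43 − 2:00 = 23:43 on Oct 13.

23:43 on October 13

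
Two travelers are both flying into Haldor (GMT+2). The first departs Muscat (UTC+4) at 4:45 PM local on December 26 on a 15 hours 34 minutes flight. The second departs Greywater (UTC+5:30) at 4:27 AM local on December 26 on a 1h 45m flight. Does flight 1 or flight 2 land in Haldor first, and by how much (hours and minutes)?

Flight 1 in UTC: 4:45 PM − 4:00 = 12:45 PM on Dec 26.
+15 hours 34 minutes → arrive 4:19 AM UTC on Dec 27.
Flight 2 in UTC: 4:27 AM − 5:30 = 10:57 PM on Dec 25.
+1 hour and 45 minutes → arrive 12:42 AM UTC on Dec 26.
Flight 2 lands earlier by 27 hours 37 minutes.

the second, by 27 hours 37 minutes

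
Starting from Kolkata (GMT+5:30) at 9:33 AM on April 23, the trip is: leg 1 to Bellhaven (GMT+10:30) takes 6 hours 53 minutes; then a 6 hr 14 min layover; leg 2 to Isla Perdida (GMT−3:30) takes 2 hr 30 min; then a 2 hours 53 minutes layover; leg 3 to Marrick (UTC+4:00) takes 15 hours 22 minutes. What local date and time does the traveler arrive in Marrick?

5:55 PM on April 24

Convert departure to UTC: 9:33 AM − 5:30 = 4:03 AM UTC on Apr 23.
Add 6 hours 53 minutes leg 1 → 10:56 AM UTC.
Add 6 hours and 14 minutes layover in Bellhaven → 5:10 PM UTC.
Add 2 hours 30 minutes leg 2 → 7:40 PM UTC.
Add 2 hours 53 minutes layover in Isla Perdida → 10:33 PM UTC.
Add 15 hours and 22 minutes leg 3 → 1:55 PM UTC (Apr 24).
Marrick is UTC+4:00, so local arrival = 1:55 PM + 4:00 = 5:55 PM on Apr 24.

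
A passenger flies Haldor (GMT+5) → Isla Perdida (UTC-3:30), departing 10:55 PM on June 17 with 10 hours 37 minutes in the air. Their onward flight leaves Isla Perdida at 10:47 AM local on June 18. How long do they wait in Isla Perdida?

Convert departure to UTC: 10:55 PM − 5:00 = 5:55 PM UTC on Jun 17.
Add 10 hours 37 minutes flight time → 4:32 AM UTC (Jun 18).
Isla Perdida is UTC−3:30, so local arrival = 4:32 AM − 3:30 = 1:02 AM on Jun 18.
Layover = 10:47 AM − 1:02 AM = 9 hours 45 minutes.

9 hours 45 minutes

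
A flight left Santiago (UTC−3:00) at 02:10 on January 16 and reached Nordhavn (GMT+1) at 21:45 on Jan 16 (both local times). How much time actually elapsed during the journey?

Departure in UTC: 02:10 + 3:00 = 05:10 on Jan 16.
Arrival in UTC: 21:45 − 1:00 = 20:45 on Jan 16.
Elapsed = 20:45 − 05:10 = 15 hours 35 minutes.

15 hours 35 minutes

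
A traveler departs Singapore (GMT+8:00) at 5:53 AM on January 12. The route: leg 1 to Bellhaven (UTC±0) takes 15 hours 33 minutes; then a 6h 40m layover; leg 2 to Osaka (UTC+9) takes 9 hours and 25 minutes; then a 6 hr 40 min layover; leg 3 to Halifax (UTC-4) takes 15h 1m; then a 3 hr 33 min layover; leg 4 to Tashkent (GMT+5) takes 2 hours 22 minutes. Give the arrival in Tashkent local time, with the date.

2:07 PM on Jan 14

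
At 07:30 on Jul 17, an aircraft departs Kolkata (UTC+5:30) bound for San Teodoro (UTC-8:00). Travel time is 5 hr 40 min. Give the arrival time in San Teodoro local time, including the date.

23:40 on July 16

Convert departure to UTC: 07:30 − 5:30 = 02:00 UTC on Jul 17.
Add 5 hours 40 minutes travel time → 07:40 UTC.
San Teodoro is UTC−8:00, so local arrival = 07:40 − 8:00 = 23:40 on Jul 16.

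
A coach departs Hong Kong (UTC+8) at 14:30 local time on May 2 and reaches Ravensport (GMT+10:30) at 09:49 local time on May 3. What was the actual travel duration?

Ravensport is 2:30 ahead of Hong Kong.
Clock-face elapsed time (ignoring zones) is 19 hours 19 minutes.
Actual elapsed = 19 hours 19 minutes − 2:30 = 16 hours 49 minutes.

16 hours 49 minutes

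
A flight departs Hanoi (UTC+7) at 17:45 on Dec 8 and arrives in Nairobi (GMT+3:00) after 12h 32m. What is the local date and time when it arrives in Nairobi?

Nairobi is 4:00 behind Hanoi.
After 12 hours 32 minutes it is 06:17 (Dec 9) in Hanoi.
Shift by the zone difference: 06:17 − 4:00 = 02:17 on Dec 9 in Nairobi.

02:17 on December 9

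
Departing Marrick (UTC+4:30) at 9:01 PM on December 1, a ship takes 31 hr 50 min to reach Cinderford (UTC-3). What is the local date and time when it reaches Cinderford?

9:21 PM on December 2

Cinderford is 7:30 behind Marrick.
After 31 hours 50 minutes it is 4:51 AM (Dec 3) in Marrick.
Shift by the zone difference: 4:51 AM − 7:30 = 9:21 PM on Dec 2 in Cinderford.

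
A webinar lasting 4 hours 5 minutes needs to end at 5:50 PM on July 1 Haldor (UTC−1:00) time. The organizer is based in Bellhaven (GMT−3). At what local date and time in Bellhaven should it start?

Target end time in UTC: 5:50 PM + 1:00 = 6:50 PM on Jul 1.
Subtract 4 hours 5 minutes → start 2:45 PM UTC on Jul 1.
Bellhaven is UTC−3:00: 2:45 PM − 3:00 = 11:45 AM on Jul 1.

11:45 AM on July 1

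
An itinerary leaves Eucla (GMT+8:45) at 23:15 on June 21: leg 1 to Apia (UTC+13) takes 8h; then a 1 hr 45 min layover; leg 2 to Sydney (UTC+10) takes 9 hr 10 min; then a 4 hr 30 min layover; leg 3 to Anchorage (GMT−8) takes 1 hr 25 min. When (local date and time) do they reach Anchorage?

07:20 on June 22

Convert departure to UTC: 23:15 − 8:45 = 14:30 UTC on Jun 21.
Add 8 hours leg 1 → 22:30 UTC.
Add 1 hour and 45 minutes layover in Apia → 00:15 UTC (Jun 22).
Add 9 hours 10 minutes leg 2 → 09:25 UTC.
Add 4 hours and 30 minutes layover in Sydney → 13:55 UTC.
Add 1 hour 25 minutes leg 3 → 15:20 UTC.
Anchorage is UTC−8:00, so local arrival = 15:20 − 8:00 = 07:20 on Jun 22.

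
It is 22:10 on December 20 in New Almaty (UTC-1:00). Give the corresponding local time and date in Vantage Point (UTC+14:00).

13:10 on December 21

In UTC: 22:10 + 1:00 = 23:10 on Dec 20.
Vantage Point is UTC+14:00: 23:10 + 14:00 = 13:10 on Dec 21.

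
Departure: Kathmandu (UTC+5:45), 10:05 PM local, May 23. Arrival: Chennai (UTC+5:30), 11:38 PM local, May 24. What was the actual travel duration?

Chennai is 0:15 behind Kathmandu.
Clock-face elapsed time (ignoring zones) is 25 hours 33 minutes.
Actual elapsed = 25 hours 33 minutes + 0:15 = 25 hours 48 minutes.

25 hours 48 minutes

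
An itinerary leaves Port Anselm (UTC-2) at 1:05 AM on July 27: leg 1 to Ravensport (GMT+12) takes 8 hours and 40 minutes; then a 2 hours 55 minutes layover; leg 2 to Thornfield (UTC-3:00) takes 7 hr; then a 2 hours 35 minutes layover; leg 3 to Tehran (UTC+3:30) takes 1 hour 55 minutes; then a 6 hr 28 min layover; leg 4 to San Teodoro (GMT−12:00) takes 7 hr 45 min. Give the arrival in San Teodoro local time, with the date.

4:23 AM on July 28

Convert departure to UTC: 1:05 AM + 2:00 = 3:05 AM UTC on Jul 27.
Add 8 hours and 40 minutes leg 1 → 11:45 AM UTC.
Add 2 hours and 55 minutes layover in Ravensport → 2:40 PM UTC.
Add 7 hours leg 2 → 9:40 PM UTC.
Add 2 hours 35 minutes layover in Thornfield → 12:15 AM UTC (Jul 28).
Add 1 hour and 55 minutes leg 3 → 2:10 AM UTC.
Add 6 hours 28 minutes layover in Tehran → 8:38 AM UTC.
Add 7 hours 45 minutes leg 4 → 4:23 PM UTC.
San Teodoro is UTC−12:00, so local arrival = 4:23 PM − 12:00 = 4:23 AM on Jul 28.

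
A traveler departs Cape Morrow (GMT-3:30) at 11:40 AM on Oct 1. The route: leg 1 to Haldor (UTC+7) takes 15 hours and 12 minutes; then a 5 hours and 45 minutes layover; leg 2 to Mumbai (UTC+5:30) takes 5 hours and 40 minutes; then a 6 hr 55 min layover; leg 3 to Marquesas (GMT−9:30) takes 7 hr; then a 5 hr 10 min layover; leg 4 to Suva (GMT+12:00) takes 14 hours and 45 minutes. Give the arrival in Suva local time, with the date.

3:37 PM on October 4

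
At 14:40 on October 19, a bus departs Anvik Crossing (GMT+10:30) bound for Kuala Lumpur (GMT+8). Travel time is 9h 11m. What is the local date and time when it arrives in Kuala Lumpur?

21:21 on Oct 19

Convert departure to UTC: 14:40 − 10:30 = 04:10 UTC on Oct 19.
Add 9 hours 11 minutes travel time → 13:21 UTC.
Kuala Lumpur is UTC+8:00, so local arrival = 13:21 + 8:00 = 21:21 on Oct 19.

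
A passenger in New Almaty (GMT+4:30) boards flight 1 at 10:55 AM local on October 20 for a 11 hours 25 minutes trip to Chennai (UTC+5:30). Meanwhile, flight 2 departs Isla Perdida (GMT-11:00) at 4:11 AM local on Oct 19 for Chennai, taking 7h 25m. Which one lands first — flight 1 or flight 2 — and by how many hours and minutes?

Flight 1 in UTC: 10:55 AM − 4:30 = 6:25 AM on Oct 20.
+11 hours and 25 minutes → arrive 5:50 PM UTC on Oct 20.
Flight 2 in UTC: 4:11 AM + 11:00 = 3:11 PM on Oct 19.
+7 hours and 25 minutes → arrive 10:36 PM UTC on Oct 19.
Flight 2 lands earlier by 19 hours 14 minutes.

the second, by 19 hours 14 minutes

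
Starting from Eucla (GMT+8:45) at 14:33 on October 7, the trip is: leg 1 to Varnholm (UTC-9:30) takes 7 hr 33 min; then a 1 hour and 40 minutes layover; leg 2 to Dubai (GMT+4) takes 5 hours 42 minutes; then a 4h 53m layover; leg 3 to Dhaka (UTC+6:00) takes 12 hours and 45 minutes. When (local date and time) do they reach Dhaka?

20:21 on October 8

Convert departure to UTC: 14:33 − 8:45 = 05:48 UTC on Oct 7.
Add 7 hours 33 minutes leg 1 → 13:21 UTC.
Add 1 hour and 40 minutes layover in Varnholm → 15:01 UTC.
Add 5 hours 42 minutes leg 2 → 20:43 UTC.
Add 4 hours and 53 minutes layover in Dubai → 01:36 UTC (Oct 8).
Add 12 hours and 45 minutes leg 3 → 14:21 UTC.
Dhaka is UTC+6:00, so local arrival = 14:21 + 6:00 = 20:21 on Oct 8.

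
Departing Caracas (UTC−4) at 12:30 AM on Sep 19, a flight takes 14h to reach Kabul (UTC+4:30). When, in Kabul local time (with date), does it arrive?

11:00 PM on September 19

Kabul is 8:30 ahead of Caracas.
After 14 hours it is 2:30 PM in Caracas.
Shift by the zone difference: 2:30 PM + 8:30 = 11:00 PM on Sep 19 in Kabul.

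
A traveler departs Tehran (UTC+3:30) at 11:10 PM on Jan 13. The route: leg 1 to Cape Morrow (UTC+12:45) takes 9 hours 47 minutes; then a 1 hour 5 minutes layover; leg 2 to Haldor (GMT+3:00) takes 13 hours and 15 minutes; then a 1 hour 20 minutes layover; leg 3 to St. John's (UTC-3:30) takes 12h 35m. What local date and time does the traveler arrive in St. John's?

6:12 AM on January 15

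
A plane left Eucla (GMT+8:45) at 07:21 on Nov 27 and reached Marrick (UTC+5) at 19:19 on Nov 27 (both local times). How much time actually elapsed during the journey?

15 hours 43 minutes

Departure in UTC: 07:21 − 8:45 = 22:36 on Nov 26.
Arrival in UTC: 19:19 − 5:00 = 14:19 on Nov 27.
Elapsed = 14:19 − 22:36 (+1 day) = 15 hours 43 minutes.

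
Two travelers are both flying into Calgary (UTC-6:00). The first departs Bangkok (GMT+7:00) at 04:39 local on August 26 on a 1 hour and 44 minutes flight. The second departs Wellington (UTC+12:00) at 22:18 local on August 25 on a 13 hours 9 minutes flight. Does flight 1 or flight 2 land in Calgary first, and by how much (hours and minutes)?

the first, by 4 minutes

Flight 1 in UTC: 04:39 − 7:00 = 21:39 on Aug 25.
+1 hour 44 minutes → arrive 23:23 UTC on Aug 25.
Flight 2 in UTC: 22:18 − 12:00 = 10:18 on Aug 25.
+13 hours 9 minutes → arrive 23:27 UTC on Aug 25.
Flight 1 lands earlier by 4 minutes.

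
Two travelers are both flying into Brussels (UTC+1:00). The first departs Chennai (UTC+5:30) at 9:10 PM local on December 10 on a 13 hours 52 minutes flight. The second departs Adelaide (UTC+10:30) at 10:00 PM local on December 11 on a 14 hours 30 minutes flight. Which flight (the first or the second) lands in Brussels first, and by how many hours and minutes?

Flight 1 in UTC: 9:10 PM − 5:30 = 3:40 PM on Dec 10.
+13 hours 52 minutes → arrive 5:32 AM UTC on Dec 11.
Flight 2 in UTC: 10:00 PM − 10:30 = 11:30 AM on Dec 11.
+14 hours and 30 minutes → arrive 2:00 AM UTC on Dec 12.
Flight 1 lands earlier by 20 hours 28 minutes.

the first, by 20 hours 28 minutes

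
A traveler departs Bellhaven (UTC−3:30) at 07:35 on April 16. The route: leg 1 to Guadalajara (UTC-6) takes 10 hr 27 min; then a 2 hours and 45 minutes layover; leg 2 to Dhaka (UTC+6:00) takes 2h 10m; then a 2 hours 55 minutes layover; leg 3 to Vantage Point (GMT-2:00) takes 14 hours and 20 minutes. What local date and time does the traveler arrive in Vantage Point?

17:42 on Apr 17

Convert departure to UTC: 07:35 + 3:30 = 11:05 UTC on Apr 16.
Add 10 hours 27 minutes leg 1 → 21:32 UTC.
Add 2 hours and 45 minutes layover in Guadalajara → 00:17 UTC (Apr 17).
Add 2 hours 10 minutes leg 2 → 02:27 UTC.
Add 2 hours and 55 minutes layover in Dhaka → 05:22 UTC.
Add 14 hours and 20 minutes leg 3 → 19:42 UTC.
Vantage Point is UTC−2:00, so local arrival = 19:42 − 2:00 = 17:42 on Apr 17.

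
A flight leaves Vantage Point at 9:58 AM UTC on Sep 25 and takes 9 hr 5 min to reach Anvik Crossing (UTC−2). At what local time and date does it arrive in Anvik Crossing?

Departure is given in UTC: 9:58 AM on Sep 25.
Add 9 hours and 5 minutes → 7:03 PM UTC.
Anvik Crossing is UTC−2:00: 7:03 PM − 2:00 = 5:03 PM on Sep 25.

5:03 PM on Sep 25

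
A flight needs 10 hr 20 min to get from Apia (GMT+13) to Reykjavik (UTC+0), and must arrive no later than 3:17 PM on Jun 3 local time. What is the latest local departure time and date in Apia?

Target arrival is already UTC: 3:17 PM on Jun 3.
Subtract 10 hours and 20 minutes → departure 4:57 AM UTC on Jun 3.
Apia is UTC+13:00: 4:57 AM + 13:00 = 5:57 PM on Jun 3.

5:57 PM on June 3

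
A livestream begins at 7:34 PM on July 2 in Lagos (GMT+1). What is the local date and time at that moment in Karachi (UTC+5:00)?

11:34 PM on Jul 2

In UTC: 7:34 PM − 1:00 = 6:34 PM on Jul 2.
Karachi is UTC+5:00: 6:34 PM + 5:00 = 11:34 PM on Jul 2.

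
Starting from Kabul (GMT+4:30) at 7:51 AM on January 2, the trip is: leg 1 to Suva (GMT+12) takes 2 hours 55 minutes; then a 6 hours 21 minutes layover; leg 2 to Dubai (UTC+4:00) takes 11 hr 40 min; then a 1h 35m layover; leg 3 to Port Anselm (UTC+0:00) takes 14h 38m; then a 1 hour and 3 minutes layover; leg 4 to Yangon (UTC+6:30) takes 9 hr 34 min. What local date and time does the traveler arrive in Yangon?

9:37 AM on January 4

Convert departure to UTC: 7:51 AM − 4:30 = 3:21 AM UTC on Jan 2.
Add 2 hours 55 minutes leg 1 → 6:16 AM UTC.
Add 6 hours and 21 minutes layover in Suva → 12:37 PM UTC.
Add 11 hours and 40 minutes leg 2 → 12:17 AM UTC (Jan 3).
Add 1 hour and 35 minutes layover in Dubai → 1:52 AM UTC.
Add 14 hours 38 minutes leg 3 → 4:30 PM UTC.
Add 1 hour 3 minutes layover in Port Anselm → 5:33 PM UTC.
Add 9 hours and 34 minutes leg 4 → 3:07 AM UTC (Jan 4).
Yangon is UTC+6:30, so local arrival = 3:07 AM + 6:30 = 9:37 AM on Jan 4.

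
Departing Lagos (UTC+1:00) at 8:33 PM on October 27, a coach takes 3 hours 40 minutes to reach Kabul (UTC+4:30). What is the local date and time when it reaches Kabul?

3:43 AM on October 28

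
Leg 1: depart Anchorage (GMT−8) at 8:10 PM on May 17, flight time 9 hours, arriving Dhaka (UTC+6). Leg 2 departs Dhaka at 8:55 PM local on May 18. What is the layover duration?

Convert departure to UTC: 8:10 PM + 8:00 = 4:10 AM UTC on May 18.
Add 9 hours flight time → 1:10 PM UTC.
Dhaka is UTC+6:00, so local arrival = 1:10 PM + 6:00 = 7:10 PM on May 18.
Layover = 8:55 PM − 7:10 PM = 1 hour 45 minutes.

1 hour 45 minutes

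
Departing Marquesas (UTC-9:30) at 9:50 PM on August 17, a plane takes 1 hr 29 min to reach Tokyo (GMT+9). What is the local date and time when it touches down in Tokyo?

5:49 PM on August 18

Convert departure to UTC: 9:50 PM + 9:30 = 7:20 AM UTC on Aug 18.
Add 1 hour and 29 minutes travel time → 8:49 AM UTC.
Tokyo is UTC+9:00, so local arrival = 8:49 AM + 9:00 = 5:49 PM on Aug 18.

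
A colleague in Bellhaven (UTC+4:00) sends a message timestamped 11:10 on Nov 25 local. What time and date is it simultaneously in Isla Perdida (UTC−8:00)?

23:10 on November 24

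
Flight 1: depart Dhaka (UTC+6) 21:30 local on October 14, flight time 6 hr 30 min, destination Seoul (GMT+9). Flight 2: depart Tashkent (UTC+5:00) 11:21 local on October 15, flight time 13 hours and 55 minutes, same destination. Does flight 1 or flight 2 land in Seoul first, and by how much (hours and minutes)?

Flight 1 in UTC: 21:30 − 6:00 = 15:30 on Oct 14.
+6 hours and 30 minutes → arrive 22:00 UTC on Oct 14.
Flight 2 in UTC: 11:21 − 5:00 = 06:21 on Oct 15.
+13 hours and 55 minutes → arrive 20:16 UTC on Oct 15.
Flight 1 lands earlier by 22 hours 16 minutes.

the first, by 22 hours 16 minutes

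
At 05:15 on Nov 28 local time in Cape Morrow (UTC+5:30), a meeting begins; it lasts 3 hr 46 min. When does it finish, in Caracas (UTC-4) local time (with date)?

Caracas is 9:30 behind Cape Morrow.
After 3 hours and 46 minutes it is 09:01 in Cape Morrow.
Shift by the zone difference: 09:01 − 9:30 = 23:31 on Nov 27 in Caracas.

23:31 on November 27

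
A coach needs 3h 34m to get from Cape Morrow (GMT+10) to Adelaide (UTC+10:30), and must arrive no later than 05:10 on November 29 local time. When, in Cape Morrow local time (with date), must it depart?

Target arrival in UTC: 05:10 − 10:30 = 18:40 on Nov 28.
Subtract 3 hours and 34 minutes → departure 15:06 UTC on Nov 28.
Cape Morrow is UTC+10:00: 15:06 + 10:00 = 01:06 on Nov 29.

01:06 on November 29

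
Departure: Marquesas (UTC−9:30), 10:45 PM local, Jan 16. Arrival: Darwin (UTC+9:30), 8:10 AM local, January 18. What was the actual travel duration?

Departure in UTC: 10:45 PM + 9:30 = 8:15 AM on Jan 17.
Arrival in UTC: 8:10 AM − 9:30 = 10:40 PM on Jan 17.
Elapsed = 10:40 PM − 8:15 AM = 14 hours 25 minutes.

14 hours 25 minutes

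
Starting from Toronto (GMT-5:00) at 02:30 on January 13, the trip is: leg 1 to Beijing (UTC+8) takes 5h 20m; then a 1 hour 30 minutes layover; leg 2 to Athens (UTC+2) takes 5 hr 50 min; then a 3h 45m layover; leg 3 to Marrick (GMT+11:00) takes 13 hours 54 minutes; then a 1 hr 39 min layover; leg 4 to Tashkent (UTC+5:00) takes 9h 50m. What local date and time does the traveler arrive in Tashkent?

06:18 on Jan 15

Convert departure to UTC: 02:30 + 5:00 = 07:30 UTC on Jan 13.
Add 5 hours and 20 minutes leg 1 → 12:50 UTC.
Add 1 hour 30 minutes layover in Beijing → 14:20 UTC.
Add 5 hours 50 minutes leg 2 → 20:10 UTC.
Add 3 hours 45 minutes layover in Athens → 23:55 UTC.
Add 13 hours 54 minutes leg 3 → 13:49 UTC (Jan 14).
Add 1 hour 39 minutes layover in Marrick → 15:28 UTC.
Add 9 hours and 50 minutes leg 4 → 01:18 UTC (Jan 15).
Tashkent is UTC+5:00, so local arrival = 01:18 + 5:00 = 06:18 on Jan 15.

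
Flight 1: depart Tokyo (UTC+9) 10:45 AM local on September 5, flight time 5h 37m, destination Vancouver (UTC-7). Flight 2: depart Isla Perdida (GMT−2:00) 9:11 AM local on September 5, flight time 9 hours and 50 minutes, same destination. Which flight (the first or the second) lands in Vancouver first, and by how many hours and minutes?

the first, by 13 hours 39 minutes

Flight 1 in UTC: 10:45 AM − 9:00 = 1:45 AM on Sep 5.
+5 hours 37 minutes → arrive 7:22 AM UTC on Sep 5.
Flight 2 in UTC: 9:11 AM + 2:00 = 11:11 AM on Sep 5.
+9 hours 50 minutes → arrive 9:01 PM UTC on Sep 5.
Flight 1 lands earlier by 13 hours 39 minutes.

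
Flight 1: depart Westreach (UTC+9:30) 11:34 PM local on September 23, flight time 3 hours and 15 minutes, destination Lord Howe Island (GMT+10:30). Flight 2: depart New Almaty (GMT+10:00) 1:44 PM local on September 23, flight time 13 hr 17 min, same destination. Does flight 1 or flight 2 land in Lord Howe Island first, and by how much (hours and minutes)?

the second, by 18 minutes

Flight 1 in UTC: 11:34 PM − 9:30 = 2:04 PM on Sep 23.
+3 hours 15 minutes → arrive 5:19 PM UTC on Sep 23.
Flight 2 in UTC: 1:44 PM − 10:00 = 3:44 AM on Sep 23.
+13 hours and 17 minutes → arrive 5:01 PM UTC on Sep 23.
Flight 2 lands earlier by 18 minutes.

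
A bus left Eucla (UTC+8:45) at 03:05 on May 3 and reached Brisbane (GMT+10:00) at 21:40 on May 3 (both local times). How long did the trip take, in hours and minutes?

17 hours 20 minutes

Departure in UTC: 03:05 − 8:45 = 18:20 on May 2.
Arrival in UTC: 21:40 − 10:00 = 11:40 on May 3.
Elapsed = 11:40 − 18:20 (+1 day) = 17 hours 20 minutes.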